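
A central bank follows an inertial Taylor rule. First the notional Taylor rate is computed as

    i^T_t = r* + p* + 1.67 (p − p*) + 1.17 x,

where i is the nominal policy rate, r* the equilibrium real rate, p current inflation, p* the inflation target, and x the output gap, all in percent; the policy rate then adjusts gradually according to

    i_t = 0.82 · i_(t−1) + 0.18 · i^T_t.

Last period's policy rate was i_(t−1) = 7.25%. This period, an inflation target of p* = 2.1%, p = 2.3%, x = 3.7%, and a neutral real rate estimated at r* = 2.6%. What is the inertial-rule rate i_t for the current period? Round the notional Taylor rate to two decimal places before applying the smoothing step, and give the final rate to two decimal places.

7.63%

i^T_t = 2.6 + 2.1 + 1.67 × (2.3 − 2.1) + 1.17 × 3.7
   = 2.6 + 2.1 + 0.334 + 4.329 = 9.36
i_t = 0.82 × 7.25 + 0.18 × 9.36 = 5.945 + 1.6848 = 7.63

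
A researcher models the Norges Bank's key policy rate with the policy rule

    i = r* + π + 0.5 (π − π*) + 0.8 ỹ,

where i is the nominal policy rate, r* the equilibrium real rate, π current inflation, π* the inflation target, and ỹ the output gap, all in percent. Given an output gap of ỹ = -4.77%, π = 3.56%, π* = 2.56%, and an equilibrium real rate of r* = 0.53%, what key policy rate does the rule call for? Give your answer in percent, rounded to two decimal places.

0.77%

i = 0.53 + 3.56 + 0.5 × (3.56 − 2.56) + 0.8 × (-4.77)
   = 0.53 + 3.56 + 0.5 − 3.816 = 0.77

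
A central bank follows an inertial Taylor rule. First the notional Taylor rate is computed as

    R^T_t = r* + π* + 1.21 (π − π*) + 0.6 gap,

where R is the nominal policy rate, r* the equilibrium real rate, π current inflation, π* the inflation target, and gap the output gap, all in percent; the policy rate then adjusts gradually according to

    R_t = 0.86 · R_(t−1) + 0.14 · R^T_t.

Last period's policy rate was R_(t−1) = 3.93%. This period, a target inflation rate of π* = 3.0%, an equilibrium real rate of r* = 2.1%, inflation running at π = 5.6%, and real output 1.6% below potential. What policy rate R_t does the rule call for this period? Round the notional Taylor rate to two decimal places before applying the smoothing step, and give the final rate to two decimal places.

Output 1.6% below potential → gap = -1.6.
R^T_t = 2.1 + 3.0 + 1.21 × (5.6 − 3.0) + 0.6 × (-1.6)
   = 2.1 + 3 + 3.146 − 0.96 = 7.29
R_t = 0.86 × 3.93 + 0.14 × 7.29 = 3.3798 + 1.0206 = 4.40

4.40%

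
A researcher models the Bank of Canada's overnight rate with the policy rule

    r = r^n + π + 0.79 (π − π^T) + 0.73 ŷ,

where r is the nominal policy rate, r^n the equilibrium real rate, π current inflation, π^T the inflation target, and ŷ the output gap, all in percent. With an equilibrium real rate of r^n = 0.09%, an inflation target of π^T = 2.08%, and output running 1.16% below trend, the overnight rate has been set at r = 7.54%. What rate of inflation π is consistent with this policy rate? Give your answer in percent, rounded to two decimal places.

Output 1.16% below potential → ŷ = -1.16.
Collecting π: r = r^n + (1 + 0.79) π − 0.79 π^T + 0.73 ŷ
1.79 π = 7.54 − 0.09 + 0.79 × 2.08 − 0.73 × (-1.16) = 9.94
π = 9.94 / 1.79 = 5.55

5.55%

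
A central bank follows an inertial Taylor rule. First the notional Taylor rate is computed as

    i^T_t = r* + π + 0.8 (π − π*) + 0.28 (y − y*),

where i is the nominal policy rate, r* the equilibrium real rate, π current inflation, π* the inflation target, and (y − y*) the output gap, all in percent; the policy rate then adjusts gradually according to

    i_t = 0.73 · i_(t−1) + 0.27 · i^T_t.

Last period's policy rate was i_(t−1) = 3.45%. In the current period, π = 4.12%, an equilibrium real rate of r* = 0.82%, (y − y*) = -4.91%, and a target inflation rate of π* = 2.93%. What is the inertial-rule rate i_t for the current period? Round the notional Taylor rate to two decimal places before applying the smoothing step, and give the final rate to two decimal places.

3.74%

i^T_t = 0.82 + 4.12 + 0.8 × (4.12 − 2.93) + 0.28 × (-4.91)
   = 0.82 + 4.12 + 0.952 − 1.3748 = 4.52
i_t = 0.73 × 3.45 + 0.27 × 4.52 = 2.5185 + 1.2204 = 3.74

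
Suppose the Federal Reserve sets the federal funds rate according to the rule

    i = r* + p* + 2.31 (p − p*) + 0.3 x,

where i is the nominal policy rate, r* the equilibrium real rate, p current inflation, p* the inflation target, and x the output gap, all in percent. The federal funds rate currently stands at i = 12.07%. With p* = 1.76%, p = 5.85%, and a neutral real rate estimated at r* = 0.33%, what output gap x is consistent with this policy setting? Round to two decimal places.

1.77%

0.3 x = 12.07 − 0.33 − 1.76 − 2.31 × (5.85 − 1.76) = 0.5321
x = 0.5321 / 0.3 = 1.77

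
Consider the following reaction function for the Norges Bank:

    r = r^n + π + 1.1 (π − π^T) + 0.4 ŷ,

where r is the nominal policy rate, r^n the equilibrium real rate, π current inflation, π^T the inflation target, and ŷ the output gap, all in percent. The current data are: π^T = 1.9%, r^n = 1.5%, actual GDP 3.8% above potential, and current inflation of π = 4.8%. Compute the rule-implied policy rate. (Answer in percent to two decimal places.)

Output 3.8% above potential → ŷ = 3.8.
r = 1.5 + 4.8 + 1.1 × (4.8 − 1.9) + 0.4 × 3.8
   = 1.5 + 4.8 + 3.19 + 1.52 = 11.01

11.01%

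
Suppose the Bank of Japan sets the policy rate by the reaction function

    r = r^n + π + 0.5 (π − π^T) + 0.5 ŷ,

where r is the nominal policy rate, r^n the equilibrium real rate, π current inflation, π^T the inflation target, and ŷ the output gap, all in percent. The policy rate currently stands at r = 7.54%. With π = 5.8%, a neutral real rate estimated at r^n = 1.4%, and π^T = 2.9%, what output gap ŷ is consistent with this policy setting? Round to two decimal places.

0.5 ŷ = 7.54 − 1.4 − 5.8 − 0.5 × (5.8 − 2.9) = -1.11
ŷ = -1.11 / 0.5 = -2.22

-2.22%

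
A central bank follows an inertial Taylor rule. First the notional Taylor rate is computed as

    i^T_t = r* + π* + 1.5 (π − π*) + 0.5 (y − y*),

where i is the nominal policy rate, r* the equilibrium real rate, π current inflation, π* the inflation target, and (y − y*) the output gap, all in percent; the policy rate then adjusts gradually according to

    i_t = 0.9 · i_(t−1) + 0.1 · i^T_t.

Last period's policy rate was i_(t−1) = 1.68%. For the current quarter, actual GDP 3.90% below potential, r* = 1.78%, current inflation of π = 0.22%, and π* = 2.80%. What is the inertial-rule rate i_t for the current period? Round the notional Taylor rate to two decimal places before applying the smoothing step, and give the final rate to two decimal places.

1.39%

Output 3.90% below potential → (y − y*) = -3.90.
i^T_t = 1.78 + 2.80 + 1.5 × (0.22 − 2.80) + 0.5 × (-3.90)
   = 1.78 + 2.8 − 3.87 − 1.95 = -1.24
i_t = 0.9 × 1.68 + 0.1 × (-1.24) = 1.512 − 0.124 = 1.39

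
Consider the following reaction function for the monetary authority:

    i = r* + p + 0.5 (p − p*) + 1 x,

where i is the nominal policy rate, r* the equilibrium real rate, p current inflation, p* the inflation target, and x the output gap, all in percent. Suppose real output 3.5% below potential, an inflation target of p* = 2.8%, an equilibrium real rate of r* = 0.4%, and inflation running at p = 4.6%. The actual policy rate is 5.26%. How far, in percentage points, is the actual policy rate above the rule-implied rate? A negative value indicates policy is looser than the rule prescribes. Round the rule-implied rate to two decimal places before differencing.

2.86 pp

Output 3.5% below potential → x = -3.5.
i = 0.4 + 4.6 + 0.5 × (4.6 − 2.8) + 1 × (-3.5)
   = 0.4 + 4.6 + 0.9 − 3.5 = 2.40
Deviation = 5.26 − 2.40 = 2.86 pp.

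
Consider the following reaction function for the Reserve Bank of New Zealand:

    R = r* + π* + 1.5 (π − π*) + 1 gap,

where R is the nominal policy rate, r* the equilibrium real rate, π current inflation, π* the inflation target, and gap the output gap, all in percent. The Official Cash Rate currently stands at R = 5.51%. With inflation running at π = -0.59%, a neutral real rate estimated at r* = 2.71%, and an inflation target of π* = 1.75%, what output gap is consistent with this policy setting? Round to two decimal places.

1 gap = 5.51 − 2.71 − 1.75 − 1.5 × ((-0.59) − 1.75) = 4.56
gap = 4.56 / 1 = 4.56

4.56%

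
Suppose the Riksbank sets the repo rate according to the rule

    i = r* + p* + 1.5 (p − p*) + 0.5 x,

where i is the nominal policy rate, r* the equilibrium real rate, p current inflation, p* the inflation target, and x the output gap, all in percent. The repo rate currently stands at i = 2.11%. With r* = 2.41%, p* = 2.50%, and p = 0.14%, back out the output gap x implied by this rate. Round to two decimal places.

0.5 x = 2.11 − 2.41 − 2.50 − 1.5 × (0.14 − 2.50) = 0.74
x = 0.74 / 0.5 = 1.48

1.48%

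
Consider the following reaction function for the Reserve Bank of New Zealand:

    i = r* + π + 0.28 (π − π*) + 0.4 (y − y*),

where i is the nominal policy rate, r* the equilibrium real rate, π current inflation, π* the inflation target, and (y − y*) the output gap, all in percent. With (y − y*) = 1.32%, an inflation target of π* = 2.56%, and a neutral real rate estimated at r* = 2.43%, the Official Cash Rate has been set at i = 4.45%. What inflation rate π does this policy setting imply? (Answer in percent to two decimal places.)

1.73%

Collecting π: i = r* + (1 + 0.28) π − 0.28 π* + 0.4 (y − y*)
1.28 π = 4.45 − 2.43 + 0.28 × 2.56 − 0.4 × 1.32 = 2.2088
π = 2.2088 / 1.28 = 1.73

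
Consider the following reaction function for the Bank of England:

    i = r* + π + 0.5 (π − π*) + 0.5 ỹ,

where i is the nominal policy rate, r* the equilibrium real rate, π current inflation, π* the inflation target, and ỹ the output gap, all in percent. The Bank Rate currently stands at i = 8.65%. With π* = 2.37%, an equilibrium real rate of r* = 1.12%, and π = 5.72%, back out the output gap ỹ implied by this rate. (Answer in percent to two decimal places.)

0.27%

0.5 ỹ = 8.65 − 1.12 − 5.72 − 0.5 × (5.72 − 2.37) = 0.135
ỹ = 0.135 / 0.5 = 0.27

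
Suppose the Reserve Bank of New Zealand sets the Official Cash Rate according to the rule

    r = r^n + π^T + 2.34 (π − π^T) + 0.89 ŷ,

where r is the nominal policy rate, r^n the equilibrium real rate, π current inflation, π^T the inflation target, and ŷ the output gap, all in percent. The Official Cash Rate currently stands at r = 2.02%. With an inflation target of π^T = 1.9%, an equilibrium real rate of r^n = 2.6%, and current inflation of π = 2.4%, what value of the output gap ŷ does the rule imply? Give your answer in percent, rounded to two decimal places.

0.89 ŷ = 2.02 − 2.6 − 1.9 − 2.34 × (2.4 − 1.9) = -3.65
ŷ = -3.65 / 0.89 = -4.10

-4.10%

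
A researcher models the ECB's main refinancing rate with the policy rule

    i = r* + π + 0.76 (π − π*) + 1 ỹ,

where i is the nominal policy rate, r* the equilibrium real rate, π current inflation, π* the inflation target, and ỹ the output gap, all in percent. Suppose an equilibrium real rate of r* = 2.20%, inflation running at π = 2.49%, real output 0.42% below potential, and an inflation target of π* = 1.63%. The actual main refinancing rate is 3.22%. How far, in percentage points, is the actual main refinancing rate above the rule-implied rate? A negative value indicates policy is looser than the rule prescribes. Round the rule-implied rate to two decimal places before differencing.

Output 0.42% below potential → ỹ = -0.42.
i = 2.20 + 2.49 + 0.76 × (2.49 − 1.63) + 1 × (-0.42)
   = 2.20 + 2.49 + 0.6536 − 0.42 = 4.92
Deviation = 3.22 − 4.92 = -1.70 pp.

-1.70 pp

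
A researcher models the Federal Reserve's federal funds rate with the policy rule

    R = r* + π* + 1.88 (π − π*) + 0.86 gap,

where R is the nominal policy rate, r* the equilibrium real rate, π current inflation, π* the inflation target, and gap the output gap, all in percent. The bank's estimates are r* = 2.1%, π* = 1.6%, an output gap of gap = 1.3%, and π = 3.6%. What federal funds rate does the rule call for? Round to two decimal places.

8.58%

R = 2.1 + 1.6 + 1.88 × (3.6 − 1.6) + 0.86 × 1.3
   = 2.1 + 1.6 + 3.76 + 1.118 = 8.58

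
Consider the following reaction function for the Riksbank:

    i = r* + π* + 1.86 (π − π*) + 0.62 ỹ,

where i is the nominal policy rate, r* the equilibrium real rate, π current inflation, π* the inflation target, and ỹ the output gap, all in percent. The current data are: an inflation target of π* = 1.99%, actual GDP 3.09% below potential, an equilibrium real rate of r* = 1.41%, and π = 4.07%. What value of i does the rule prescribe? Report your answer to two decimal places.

Output 3.09% below potential → ỹ = -3.09.
i = 1.41 + 1.99 + 1.86 × (4.07 − 1.99) + 0.62 × (-3.09)
   = 1.41 + 1.99 + 3.8688 − 1.9158 = 5.35

5.35%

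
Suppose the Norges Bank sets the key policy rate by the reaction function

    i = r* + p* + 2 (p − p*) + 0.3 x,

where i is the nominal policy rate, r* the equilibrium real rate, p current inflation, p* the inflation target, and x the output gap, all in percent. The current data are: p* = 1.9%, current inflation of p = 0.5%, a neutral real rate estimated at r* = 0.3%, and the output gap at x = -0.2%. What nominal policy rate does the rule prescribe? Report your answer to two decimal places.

i = 0.3 + 1.9 + 2 × (0.5 − 1.9) + 0.3 × (-0.2)
   = 0.3 + 1.9 − 2.8 − 0.06 = -0.66

-0.66%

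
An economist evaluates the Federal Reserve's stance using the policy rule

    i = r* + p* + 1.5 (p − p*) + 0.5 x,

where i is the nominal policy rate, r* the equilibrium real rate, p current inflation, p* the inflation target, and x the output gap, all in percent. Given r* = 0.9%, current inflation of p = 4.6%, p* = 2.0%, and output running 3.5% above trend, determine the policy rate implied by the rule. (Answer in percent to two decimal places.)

Output 3.5% above potential → x = 3.5.
i = 0.9 + 2.0 + 1.5 × (4.6 − 2.0) + 0.5 × 3.5
   = 0.9 + 2 + 3.9 + 1.75 = 8.55

8.55%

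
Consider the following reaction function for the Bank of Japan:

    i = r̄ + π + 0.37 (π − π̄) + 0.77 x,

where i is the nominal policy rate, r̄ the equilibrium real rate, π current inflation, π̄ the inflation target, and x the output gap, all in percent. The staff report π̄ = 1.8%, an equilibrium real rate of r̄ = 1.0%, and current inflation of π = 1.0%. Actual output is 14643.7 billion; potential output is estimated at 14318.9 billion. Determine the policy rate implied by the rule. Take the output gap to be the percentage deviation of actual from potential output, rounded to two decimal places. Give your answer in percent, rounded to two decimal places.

3.45%

Output gap = 100 × (14643.7 − 14318.9) / 14318.9 = 2.27%.
i = 1.00 + 1.00 + 0.37 × (1.00 − 1.80) + 0.77 × 2.27
   = 1.00 + 1 − 0.296 + 1.7479 = 3.45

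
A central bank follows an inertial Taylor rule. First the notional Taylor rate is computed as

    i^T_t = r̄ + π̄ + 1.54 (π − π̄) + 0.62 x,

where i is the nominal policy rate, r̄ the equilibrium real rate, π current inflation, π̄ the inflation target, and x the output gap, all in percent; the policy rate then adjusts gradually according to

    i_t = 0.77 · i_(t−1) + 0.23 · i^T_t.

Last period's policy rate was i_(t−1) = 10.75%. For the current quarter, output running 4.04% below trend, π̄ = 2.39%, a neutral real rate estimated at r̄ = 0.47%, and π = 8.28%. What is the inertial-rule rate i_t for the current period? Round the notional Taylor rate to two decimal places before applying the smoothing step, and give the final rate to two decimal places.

Output 4.04% below potential → x = -4.04.
i^T_t = 0.47 + 2.39 + 1.54 × (8.28 − 2.39) + 0.62 × (-4.04)
   = 0.47 + 2.39 + 9.0706 − 2.5048 = 9.43
i_t = 0.77 × 10.75 + 0.23 × 9.43 = 8.2775 + 2.1689 = 10.45

10.45%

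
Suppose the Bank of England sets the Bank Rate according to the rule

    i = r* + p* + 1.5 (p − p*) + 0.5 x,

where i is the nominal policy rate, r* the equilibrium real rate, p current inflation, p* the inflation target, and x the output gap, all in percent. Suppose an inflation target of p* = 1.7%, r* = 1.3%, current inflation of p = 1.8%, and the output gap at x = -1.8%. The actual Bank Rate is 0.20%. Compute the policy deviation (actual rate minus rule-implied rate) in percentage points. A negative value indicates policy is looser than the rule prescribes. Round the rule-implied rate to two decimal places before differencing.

-2.05 pp

i = 1.3 + 1.7 + 1.5 × (1.8 − 1.7) + 0.5 × (-1.8)
   = 1.3 + 1.7 + 0.15 − 0.9 = 2.25
Deviation = 0.20 − 2.25 = -2.05 pp.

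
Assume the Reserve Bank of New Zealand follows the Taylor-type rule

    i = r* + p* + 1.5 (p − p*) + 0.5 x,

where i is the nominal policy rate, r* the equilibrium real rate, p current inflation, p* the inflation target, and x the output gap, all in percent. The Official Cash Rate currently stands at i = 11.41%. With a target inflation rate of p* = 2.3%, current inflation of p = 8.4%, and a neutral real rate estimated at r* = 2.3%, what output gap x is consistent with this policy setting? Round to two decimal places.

0.5 x = 11.41 − 2.3 − 2.3 − 1.5 × (8.4 − 2.3) = -2.34
x = -2.34 / 0.5 = -4.68

-4.68%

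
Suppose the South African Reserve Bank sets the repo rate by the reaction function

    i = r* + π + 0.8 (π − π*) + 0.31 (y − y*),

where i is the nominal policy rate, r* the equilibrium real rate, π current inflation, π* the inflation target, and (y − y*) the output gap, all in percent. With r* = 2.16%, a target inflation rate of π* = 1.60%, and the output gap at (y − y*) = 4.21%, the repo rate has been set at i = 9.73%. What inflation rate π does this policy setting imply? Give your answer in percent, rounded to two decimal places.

Collecting π: i = r* + (1 + 0.8) π − 0.8 π* + 0.31 (y − y*)
1.8 π = 9.73 − 2.16 + 0.8 × 1.60 − 0.31 × 4.21 = 7.5449
π = 7.5449 / 1.8 = 4.19

4.19%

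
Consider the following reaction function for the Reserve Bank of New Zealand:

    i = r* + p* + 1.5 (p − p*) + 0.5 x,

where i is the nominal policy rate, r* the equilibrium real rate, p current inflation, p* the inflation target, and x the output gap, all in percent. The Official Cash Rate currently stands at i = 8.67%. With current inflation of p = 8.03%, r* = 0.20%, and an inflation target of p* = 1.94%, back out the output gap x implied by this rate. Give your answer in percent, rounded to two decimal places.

-5.21%

0.5 x = 8.67 − 0.20 − 1.94 − 1.5 × (8.03 − 1.94) = -2.605
x = -2.605 / 0.5 = -5.21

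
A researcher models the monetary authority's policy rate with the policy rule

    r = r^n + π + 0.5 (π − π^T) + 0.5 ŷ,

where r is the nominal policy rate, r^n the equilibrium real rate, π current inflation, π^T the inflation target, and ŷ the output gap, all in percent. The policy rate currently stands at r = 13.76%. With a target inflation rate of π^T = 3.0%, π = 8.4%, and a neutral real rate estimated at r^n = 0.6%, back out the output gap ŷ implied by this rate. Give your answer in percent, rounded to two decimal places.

0.5 ŷ = 13.76 − 0.6 − 8.4 − 0.5 × (8.4 − 3.0) = 2.06
ŷ = 2.06 / 0.5 = 4.12

4.12%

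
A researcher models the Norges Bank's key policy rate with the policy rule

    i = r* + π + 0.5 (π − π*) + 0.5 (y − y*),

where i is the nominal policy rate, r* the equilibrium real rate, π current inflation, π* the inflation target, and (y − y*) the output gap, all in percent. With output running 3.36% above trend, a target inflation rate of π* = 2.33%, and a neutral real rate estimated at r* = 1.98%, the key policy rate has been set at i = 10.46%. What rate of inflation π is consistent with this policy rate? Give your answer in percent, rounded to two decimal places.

Output 3.36% above potential → (y − y*) = 3.36.
Collecting π: i = r* + (1 + 0.5) π − 0.5 π* + 0.5 (y − y*)
1.5 π = 10.46 − 1.98 + 0.5 × 2.33 − 0.5 × 3.36 = 7.965
π = 7.965 / 1.5 = 5.31

5.31%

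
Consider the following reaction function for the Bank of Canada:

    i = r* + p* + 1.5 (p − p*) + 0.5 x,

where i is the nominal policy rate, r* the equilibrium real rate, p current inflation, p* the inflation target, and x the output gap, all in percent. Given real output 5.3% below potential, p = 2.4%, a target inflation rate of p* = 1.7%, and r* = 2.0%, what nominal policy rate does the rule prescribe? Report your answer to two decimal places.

2.10%

Output 5.3% below potential → x = -5.3.
i = 2.0 + 1.7 + 1.5 × (2.4 − 1.7) + 0.5 × (-5.3)
   = 2.0 + 1.7 + 1.05 − 2.65 = 2.10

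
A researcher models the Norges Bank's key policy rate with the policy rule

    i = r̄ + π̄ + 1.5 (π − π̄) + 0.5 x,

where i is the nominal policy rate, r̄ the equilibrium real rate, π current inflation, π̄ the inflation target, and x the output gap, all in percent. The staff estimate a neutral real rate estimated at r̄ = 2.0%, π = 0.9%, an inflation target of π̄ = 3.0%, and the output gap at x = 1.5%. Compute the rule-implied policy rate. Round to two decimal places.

i = 2.0 + 3.0 + 1.5 × (0.9 − 3.0) + 0.5 × 1.5
   = 2.0 + 3 − 3.15 + 0.75 = 2.60

2.60%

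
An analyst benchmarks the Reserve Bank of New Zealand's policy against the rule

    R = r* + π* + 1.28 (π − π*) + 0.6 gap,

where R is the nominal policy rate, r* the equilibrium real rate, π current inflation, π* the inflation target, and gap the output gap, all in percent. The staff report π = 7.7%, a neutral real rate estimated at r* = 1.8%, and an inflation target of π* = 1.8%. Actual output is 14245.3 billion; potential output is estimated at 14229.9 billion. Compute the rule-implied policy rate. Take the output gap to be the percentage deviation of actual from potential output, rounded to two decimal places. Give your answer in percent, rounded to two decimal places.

Output gap = 100 × (14245.3 − 14229.9) / 14229.9 = 0.11%.
R = 1.80 + 1.80 + 1.28 × (7.70 − 1.80) + 0.6 × 0.11
   = 1.80 + 1.8 + 7.552 + 0.066 = 11.22

11.22%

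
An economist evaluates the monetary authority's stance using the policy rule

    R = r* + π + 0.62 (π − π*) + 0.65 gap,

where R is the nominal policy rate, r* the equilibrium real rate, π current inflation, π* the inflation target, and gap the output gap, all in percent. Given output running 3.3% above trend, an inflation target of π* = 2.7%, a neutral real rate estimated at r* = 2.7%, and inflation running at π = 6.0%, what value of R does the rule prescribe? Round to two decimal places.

Output 3.3% above potential → gap = 3.3.
R = 2.7 + 6.0 + 0.62 × (6.0 − 2.7) + 0.65 × 3.3
   = 2.7 + 6 + 2.046 + 2.145 = 12.89

12.89%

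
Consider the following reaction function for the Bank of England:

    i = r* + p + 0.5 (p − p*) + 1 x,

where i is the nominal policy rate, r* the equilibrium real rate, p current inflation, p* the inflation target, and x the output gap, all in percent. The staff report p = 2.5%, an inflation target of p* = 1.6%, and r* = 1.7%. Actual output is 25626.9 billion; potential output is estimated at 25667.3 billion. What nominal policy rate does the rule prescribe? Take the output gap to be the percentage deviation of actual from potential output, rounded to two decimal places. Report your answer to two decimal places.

4.49%

Output gap = 100 × (25626.9 − 25667.3) / 25667.3 = -0.16%.
i = 1.70 + 2.50 + 0.5 × (2.50 − 1.60) + 1 × (-0.16)
   = 1.70 + 2.5 + 0.45 − 0.16 = 4.49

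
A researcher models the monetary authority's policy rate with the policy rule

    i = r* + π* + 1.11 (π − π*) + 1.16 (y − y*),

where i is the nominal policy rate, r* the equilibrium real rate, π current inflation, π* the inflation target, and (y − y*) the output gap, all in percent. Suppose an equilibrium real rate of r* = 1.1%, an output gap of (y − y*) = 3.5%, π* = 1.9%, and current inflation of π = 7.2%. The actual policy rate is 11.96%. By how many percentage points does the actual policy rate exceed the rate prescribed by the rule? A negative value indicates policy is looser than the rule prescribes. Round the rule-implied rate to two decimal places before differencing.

i = 1.1 + 1.9 + 1.11 × (7.2 − 1.9) + 1.16 × 3.5
   = 1.1 + 1.9 + 5.883 + 4.06 = 12.94
Deviation = 11.96 − 12.94 = -0.98 pp.

-0.98 pp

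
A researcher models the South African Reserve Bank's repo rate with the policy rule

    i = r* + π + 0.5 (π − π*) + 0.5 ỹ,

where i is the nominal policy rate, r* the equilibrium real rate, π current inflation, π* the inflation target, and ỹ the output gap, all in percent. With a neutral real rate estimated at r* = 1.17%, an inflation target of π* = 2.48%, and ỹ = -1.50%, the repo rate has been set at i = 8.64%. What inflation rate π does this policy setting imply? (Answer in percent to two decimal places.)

6.31%

Collecting π: i = r* + (1 + 0.5) π − 0.5 π* + 0.5 ỹ
1.5 π = 8.64 − 1.17 + 0.5 × 2.48 − 0.5 × (-1.50) = 9.46
π = 9.46 / 1.5 = 6.31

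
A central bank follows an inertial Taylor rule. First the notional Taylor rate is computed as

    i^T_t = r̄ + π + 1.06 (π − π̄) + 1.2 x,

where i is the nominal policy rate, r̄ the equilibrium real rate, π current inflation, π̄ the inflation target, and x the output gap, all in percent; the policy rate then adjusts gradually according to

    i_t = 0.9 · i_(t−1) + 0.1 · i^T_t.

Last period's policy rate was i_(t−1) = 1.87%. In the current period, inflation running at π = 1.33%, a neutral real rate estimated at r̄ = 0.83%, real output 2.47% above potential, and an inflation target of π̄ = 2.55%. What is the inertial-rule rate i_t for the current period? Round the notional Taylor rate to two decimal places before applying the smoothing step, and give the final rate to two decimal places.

Output 2.47% above potential → x = 2.47.
i^T_t = 0.83 + 1.33 + 1.06 × (1.33 − 2.55) + 1.2 × 2.47
   = 0.83 + 1.33 − 1.2932 + 2.964 = 3.83
i_t = 0.9 × 1.87 + 0.1 × 3.83 = 1.683 + 0.383 = 2.07

2.07%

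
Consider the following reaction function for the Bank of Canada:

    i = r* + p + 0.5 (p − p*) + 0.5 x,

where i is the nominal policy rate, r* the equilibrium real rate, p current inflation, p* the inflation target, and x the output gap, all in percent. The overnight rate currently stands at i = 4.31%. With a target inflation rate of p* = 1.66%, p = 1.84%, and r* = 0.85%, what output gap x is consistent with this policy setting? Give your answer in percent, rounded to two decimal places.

0.5 x = 4.31 − 0.85 − 1.84 − 0.5 × (1.84 − 1.66) = 1.53
x = 1.53 / 0.5 = 3.06

3.06%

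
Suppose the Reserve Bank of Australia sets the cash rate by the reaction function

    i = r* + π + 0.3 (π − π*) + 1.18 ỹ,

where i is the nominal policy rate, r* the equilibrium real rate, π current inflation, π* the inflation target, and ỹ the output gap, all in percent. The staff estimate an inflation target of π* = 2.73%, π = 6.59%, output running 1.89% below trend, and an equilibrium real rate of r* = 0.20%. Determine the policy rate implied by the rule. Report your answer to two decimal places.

5.72%

Output 1.89% below potential → ỹ = -1.89.
i = 0.20 + 6.59 + 0.3 × (6.59 − 2.73) + 1.18 × (-1.89)
   = 0.20 + 6.59 + 1.158 − 2.2302 = 5.72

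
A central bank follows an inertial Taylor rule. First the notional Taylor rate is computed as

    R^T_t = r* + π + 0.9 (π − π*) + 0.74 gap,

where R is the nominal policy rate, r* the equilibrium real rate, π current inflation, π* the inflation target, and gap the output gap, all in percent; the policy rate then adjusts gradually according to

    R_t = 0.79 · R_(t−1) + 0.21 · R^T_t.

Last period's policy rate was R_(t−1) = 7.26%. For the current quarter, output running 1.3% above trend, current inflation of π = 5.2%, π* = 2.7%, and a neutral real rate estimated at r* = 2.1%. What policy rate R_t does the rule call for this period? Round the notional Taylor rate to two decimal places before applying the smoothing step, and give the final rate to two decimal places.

7.94%

Output 1.3% above potential → gap = 1.3.
R^T_t = 2.1 + 5.2 + 0.9 × (5.2 − 2.7) + 0.74 × 1.3
   = 2.1 + 5.2 + 2.25 + 0.962 = 10.51
R_t = 0.79 × 7.26 + 0.21 × 10.51 = 5.7354 + 2.2071 = 7.94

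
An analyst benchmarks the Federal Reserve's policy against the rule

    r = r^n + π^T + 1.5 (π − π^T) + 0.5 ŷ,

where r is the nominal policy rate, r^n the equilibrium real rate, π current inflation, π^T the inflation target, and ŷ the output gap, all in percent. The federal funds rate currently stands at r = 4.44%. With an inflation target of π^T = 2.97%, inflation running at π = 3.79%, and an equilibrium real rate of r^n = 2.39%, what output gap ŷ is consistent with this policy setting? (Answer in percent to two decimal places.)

-4.30%

0.5 ŷ = 4.44 − 2.39 − 2.97 − 1.5 × (3.79 − 2.97) = -2.15
ŷ = -2.15 / 0.5 = -4.30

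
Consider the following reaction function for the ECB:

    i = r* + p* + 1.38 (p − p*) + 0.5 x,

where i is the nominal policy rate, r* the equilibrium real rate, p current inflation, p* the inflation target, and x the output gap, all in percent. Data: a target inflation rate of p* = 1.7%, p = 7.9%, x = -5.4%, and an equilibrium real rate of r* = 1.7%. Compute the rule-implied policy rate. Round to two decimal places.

9.26%

i = 1.7 + 1.7 + 1.38 × (7.9 − 1.7) + 0.5 × (-5.4)
   = 1.7 + 1.7 + 8.556 − 2.7 = 9.26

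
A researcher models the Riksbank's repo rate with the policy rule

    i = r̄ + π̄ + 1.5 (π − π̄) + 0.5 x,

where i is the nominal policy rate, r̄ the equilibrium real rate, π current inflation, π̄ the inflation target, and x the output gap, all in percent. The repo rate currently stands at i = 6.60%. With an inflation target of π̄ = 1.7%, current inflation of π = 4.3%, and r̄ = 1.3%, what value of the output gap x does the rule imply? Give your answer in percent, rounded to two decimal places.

0.5 x = 6.60 − 1.3 − 1.7 − 1.5 × (4.3 − 1.7) = -0.3
x = -0.3 / 0.5 = -0.60

-0.60%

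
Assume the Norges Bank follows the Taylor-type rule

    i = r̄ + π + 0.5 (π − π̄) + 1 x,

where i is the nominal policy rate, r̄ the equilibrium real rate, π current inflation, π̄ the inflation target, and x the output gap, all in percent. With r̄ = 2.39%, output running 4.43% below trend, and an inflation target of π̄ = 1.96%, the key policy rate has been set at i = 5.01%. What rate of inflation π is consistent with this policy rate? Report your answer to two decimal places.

5.35%

Output 4.43% below potential → x = -4.43.
Collecting π: i = r̄ + (1 + 0.5) π − 0.5 π̄ + 1 x
1.5 π = 5.01 − 2.39 + 0.5 × 1.96 − 1 × (-4.43) = 8.03
π = 8.03 / 1.5 = 5.35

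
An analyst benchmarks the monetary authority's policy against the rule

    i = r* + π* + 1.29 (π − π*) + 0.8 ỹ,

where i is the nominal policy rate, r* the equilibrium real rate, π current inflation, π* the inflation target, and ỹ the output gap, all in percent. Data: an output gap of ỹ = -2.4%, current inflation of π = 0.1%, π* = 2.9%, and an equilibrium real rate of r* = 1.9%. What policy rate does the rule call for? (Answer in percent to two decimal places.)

i = 1.9 + 2.9 + 1.29 × (0.1 − 2.9) + 0.8 × (-2.4)
   = 1.9 + 2.9 − 3.612 − 1.92 = -0.73

-0.73%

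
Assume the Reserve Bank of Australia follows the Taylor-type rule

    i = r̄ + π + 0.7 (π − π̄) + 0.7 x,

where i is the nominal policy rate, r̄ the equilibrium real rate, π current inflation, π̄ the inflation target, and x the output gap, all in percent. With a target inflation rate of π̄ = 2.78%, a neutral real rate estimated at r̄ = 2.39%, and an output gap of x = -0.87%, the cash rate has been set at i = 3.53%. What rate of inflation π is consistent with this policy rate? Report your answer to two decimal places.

2.17%

Collecting π: i = r̄ + (1 + 0.7) π − 0.7 π̄ + 0.7 x
1.7 π = 3.53 − 2.39 + 0.7 × 2.78 − 0.7 × (-0.87) = 3.695
π = 3.695 / 1.7 = 2.17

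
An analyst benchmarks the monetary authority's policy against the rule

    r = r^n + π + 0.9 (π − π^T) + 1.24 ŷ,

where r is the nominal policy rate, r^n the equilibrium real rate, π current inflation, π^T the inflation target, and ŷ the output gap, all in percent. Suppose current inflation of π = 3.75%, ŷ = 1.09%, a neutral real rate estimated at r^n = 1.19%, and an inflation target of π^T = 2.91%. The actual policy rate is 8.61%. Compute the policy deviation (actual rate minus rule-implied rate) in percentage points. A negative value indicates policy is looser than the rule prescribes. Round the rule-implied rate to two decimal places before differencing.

r = 1.19 + 3.75 + 0.9 × (3.75 − 2.91) + 1.24 × 1.09
   = 1.19 + 3.75 + 0.756 + 1.3516 = 7.05
Deviation = 8.61 − 7.05 = 1.56 pp.

1.56 pp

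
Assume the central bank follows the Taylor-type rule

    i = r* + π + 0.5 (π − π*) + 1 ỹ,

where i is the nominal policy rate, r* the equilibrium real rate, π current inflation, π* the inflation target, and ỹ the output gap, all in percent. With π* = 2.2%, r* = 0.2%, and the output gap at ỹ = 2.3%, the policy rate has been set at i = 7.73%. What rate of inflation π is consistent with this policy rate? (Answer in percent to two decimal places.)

4.22%

Collecting π: i = r* + (1 + 0.5) π − 0.5 π* + 1 ỹ
1.5 π = 7.73 − 0.2 + 0.5 × 2.2 − 1 × 2.3 = 6.33
π = 6.33 / 1.5 = 4.22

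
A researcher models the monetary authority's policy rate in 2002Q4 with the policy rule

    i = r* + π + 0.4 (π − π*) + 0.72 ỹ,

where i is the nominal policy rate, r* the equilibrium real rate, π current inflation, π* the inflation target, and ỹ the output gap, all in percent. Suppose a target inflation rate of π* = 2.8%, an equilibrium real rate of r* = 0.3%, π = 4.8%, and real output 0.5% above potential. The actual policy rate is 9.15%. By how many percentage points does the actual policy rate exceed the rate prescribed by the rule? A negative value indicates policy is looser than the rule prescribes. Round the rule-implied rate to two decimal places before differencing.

Output 0.5% above potential → ỹ = 0.5.
i = 0.3 + 4.8 + 0.4 × (4.8 − 2.8) + 0.72 × 0.5
   = 0.3 + 4.8 + 0.8 + 0.36 = 6.26
Deviation = 9.15 − 6.26 = 2.89 pp.

2.89 pp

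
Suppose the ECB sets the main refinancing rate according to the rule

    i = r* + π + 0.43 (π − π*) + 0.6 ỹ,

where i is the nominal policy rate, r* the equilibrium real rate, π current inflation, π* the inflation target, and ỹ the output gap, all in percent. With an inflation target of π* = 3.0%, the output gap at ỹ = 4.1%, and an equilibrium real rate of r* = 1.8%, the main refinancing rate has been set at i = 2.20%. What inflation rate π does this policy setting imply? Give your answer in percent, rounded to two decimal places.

Collecting π: i = r* + (1 + 0.43) π − 0.43 π* + 0.6 ỹ
1.43 π = 2.20 − 1.8 + 0.43 × 3.0 − 0.6 × 4.1 = -0.77
π = -0.77 / 1.43 = -0.54

-0.54%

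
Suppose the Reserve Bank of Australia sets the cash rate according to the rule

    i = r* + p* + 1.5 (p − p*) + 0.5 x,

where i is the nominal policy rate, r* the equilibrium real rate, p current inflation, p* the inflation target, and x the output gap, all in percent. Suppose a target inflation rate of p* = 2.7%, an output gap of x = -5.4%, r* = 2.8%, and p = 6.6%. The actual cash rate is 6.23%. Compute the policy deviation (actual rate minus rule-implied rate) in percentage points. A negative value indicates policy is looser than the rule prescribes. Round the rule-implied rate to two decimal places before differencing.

i = 2.8 + 2.7 + 1.5 × (6.6 − 2.7) + 0.5 × (-5.4)
   = 2.8 + 2.7 + 5.85 − 2.7 = 8.65
Deviation = 6.23 − 8.65 = -2.42 pp.

-2.42 pp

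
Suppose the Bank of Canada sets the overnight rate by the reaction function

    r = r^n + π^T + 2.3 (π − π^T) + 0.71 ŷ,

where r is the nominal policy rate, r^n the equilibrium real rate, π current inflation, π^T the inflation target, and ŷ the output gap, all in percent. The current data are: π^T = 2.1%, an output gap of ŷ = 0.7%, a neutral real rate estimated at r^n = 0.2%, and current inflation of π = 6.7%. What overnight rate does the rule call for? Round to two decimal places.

13.38%

r = 0.2 + 2.1 + 2.3 × (6.7 − 2.1) + 0.71 × 0.7
   = 0.2 + 2.1 + 10.58 + 0.497 = 13.38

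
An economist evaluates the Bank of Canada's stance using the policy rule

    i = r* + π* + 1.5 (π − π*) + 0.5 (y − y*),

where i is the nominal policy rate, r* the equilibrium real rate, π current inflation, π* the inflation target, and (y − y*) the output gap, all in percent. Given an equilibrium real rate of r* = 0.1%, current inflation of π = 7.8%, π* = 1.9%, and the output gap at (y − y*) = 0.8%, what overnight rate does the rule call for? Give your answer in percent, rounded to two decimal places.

11.25%

i = 0.1 + 1.9 + 1.5 × (7.8 − 1.9) + 0.5 × 0.8
   = 0.1 + 1.9 + 8.85 + 0.4 = 11.25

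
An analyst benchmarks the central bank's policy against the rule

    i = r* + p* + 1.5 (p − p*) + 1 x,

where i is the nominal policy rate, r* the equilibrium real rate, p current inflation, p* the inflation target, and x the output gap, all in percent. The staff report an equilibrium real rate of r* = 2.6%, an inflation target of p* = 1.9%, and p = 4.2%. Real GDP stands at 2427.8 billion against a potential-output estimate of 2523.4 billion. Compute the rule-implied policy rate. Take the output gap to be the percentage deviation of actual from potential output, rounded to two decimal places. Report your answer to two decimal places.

Output gap = 100 × (2427.8 − 2523.4) / 2523.4 = -3.79%.
i = 2.60 + 1.90 + 1.5 × (4.20 − 1.90) + 1 × (-3.79)
   = 2.60 + 1.9 + 3.45 − 3.79 = 4.16

4.16%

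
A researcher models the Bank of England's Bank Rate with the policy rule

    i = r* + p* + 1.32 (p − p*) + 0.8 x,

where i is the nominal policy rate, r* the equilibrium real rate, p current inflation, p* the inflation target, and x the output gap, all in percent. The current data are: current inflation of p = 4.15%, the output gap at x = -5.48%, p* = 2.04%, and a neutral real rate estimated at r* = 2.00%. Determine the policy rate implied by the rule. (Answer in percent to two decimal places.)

i = 2.00 + 2.04 + 1.32 × (4.15 − 2.04) + 0.8 × (-5.48)
   = 2.00 + 2.04 + 2.7852 − 4.384 = 2.44

2.44%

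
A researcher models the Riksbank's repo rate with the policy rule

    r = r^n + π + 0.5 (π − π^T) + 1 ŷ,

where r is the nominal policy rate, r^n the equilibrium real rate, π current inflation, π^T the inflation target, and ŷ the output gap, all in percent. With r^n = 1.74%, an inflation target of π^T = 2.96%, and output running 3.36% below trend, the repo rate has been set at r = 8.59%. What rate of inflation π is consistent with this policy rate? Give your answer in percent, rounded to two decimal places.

Output 3.36% below potential → ŷ = -3.36.
Collecting π: r = r^n + (1 + 0.5) π − 0.5 π^T + 1 ŷ
1.5 π = 8.59 − 1.74 + 0.5 × 2.96 − 1 × (-3.36) = 11.69
π = 11.69 / 1.5 = 7.79

7.79%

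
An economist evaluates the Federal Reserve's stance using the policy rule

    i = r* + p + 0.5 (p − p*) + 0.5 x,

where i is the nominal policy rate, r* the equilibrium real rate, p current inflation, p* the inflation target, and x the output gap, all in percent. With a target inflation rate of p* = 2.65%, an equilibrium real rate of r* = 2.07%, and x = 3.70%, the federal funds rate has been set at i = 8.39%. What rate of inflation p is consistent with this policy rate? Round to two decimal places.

3.86%

Collecting p: i = r* + (1 + 0.5) p − 0.5 p* + 0.5 x
1.5 p = 8.39 − 2.07 + 0.5 × 2.65 − 0.5 × 3.70 = 5.795
p = 5.795 / 1.5 = 3.86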